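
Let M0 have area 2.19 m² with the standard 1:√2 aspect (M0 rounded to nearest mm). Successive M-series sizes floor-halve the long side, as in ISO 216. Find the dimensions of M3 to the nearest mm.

440 × 622 mm

Let M0's short side be w mm. w · w√2 = 2.19 m² = 2,190,000 mm², so w ≈ 1244.4 mm and w√2 ≈ 1759.9 mm → M0 = 1244 × 1760 mm.
M1: ⌊1760/2⌋ × 1244 = 880 × 1244 mm
M2: ⌊1244/2⌋ × 880 = 622 × 880 mm
M3: ⌊880/2⌋ × 622 = 440 × 622 mm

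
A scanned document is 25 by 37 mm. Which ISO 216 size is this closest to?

A10 (26 × 37 mm)

Aspect ratio 37/25 ≈ 1.480 (ISO target is √2 ≈ 1.414).
In the A-series (A0 area = 1 m²): A10 = 26 × 37 mm.
Off by 1 mm total — nearest standard size.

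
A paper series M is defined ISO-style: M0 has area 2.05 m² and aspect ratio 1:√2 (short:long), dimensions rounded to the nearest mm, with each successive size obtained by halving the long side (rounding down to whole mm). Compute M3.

Let M0's short side be w mm. w · w√2 = 2.05 m² = 2,050,000 mm², so w ≈ 1204.0 mm and w√2 ≈ 1702.7 mm → M0 = 1204 × 1703 mm.
M1: ⌊1703/2⌋ × 1204 = 851 × 1204 mm
M2: ⌊1204/2⌋ × 851 = 602 × 851 mm
M3: ⌊851/2⌋ × 602 = 425 × 602 mm

425 × 602 mm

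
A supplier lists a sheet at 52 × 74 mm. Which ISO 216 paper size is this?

A8 (52 × 74 mm)

Aspect ratio 74/52 ≈ 1.423 — close to the ISO √2 ≈ 1.414.
In the A-series (A0 area = 1 m²): A8 = 52 × 74 mm.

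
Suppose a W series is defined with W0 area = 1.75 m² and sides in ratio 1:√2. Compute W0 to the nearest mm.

Let the short side be w mm. Then w · w√2 = 1.75 m² = 1,750,000 mm².
w² = 1,750,000/√2, so w ≈ 1112.4 mm; long side = w√2 ≈ 1573.2 mm.

1112 × 1573 mm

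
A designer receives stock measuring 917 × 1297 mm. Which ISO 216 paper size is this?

C0 (917 × 1297 mm)

Aspect ratio 1297/917 ≈ 1.414 — close to the ISO √2 ≈ 1.414.
In the C-series (envelope sizes, between A and B): C0 = 917 × 1297 mm.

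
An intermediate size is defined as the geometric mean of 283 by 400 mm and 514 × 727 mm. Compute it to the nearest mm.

381 × 539 mm

Short side: √(283 · 514) = √145462 ≈ 381.4 → 381 mm
Long side: √(400 · 727) = √290800 ≈ 539.3 → 539 mm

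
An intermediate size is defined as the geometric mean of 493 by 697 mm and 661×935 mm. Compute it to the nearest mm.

Short side: √(493 · 661) = √325873 ≈ 570.9 → 571 mm
Long side: √(697 · 935) = √651695 ≈ 807.3 → 807 mm

571 × 807 mm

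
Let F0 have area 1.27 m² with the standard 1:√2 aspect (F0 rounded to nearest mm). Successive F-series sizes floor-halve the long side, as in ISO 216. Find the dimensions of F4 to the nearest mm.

Let F0's short side be w mm. w · w√2 = 1.27 m² = 1,270,000 mm², so w ≈ 947.6 mm and w√2 ≈ 1340.2 mm → F0 = 948 × 1340 mm.
F1: ⌊1340/2⌋ × 948 = 670 × 948 mm
F2: ⌊948/2⌋ × 670 = 474 × 670 mm
F3: ⌊670/2⌋ × 474 = 335 × 474 mm
F4: ⌊474/2⌋ × 335 = 237 × 335 mm

237 × 335 mm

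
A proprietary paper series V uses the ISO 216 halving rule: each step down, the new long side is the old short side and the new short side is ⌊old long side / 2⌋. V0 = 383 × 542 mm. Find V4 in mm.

95 × 135 mm

V1: ⌊542/2⌋ × 383 = 271 × 383 mm
V2: ⌊383/2⌋ × 271 = 191 × 271 mm
V3: ⌊271/2⌋ × 191 = 135 × 191 mm
V4: ⌊191/2⌋ × 135 = 95 × 135 mm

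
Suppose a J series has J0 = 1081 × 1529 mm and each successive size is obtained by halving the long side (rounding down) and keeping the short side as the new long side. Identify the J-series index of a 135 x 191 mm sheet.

J6

J0: 1081 × 1529 mm
J1: 764 × 1081 mm
J2: 540 × 764 mm
J3: 382 × 540 mm
J4: 270 × 382 mm
J5: 191 × 270 mm
J6: 135 × 191 mm
J7: 95 × 135 mm
→ matches J6.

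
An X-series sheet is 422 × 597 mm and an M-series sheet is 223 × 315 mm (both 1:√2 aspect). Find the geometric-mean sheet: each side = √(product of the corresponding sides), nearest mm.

Short side: √(422 · 223) = √94106 ≈ 306.8 → 307 mm
Long side: √(597 · 315) = √188055 ≈ 433.7 → 434 mm

307 × 434 mm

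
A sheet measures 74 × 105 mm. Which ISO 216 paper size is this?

Aspect ratio 105/74 ≈ 1.419 — close to the ISO √2 ≈ 1.414.
In the A-series (A0 area = 1 m²): A7 = 74 × 105 mm.

A7 (74 × 105 mm)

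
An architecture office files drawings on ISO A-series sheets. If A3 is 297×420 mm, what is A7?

74 × 105 mm

A4: ⌊420/2⌋ × 297 = 210 × 297 mm
A5: ⌊297/2⌋ × 210 = 148 × 210 mm
A6: ⌊210/2⌋ × 148 = 105 × 148 mm
A7: ⌊148/2⌋ × 105 = 74 × 105 mm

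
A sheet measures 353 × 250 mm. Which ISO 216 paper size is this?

Aspect ratio 353/250 ≈ 1.412 — close to the ISO √2 ≈ 1.414.
In the B-series (B0 = 1000 × 1414 mm): B4 = 250 × 353 mm.

B4 (250 × 353 mm)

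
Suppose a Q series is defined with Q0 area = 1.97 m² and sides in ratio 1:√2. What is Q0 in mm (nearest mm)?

1180 × 1669 mm

Let the short side be w mm. Then w · w√2 = 1.97 m² = 1,970,000 mm².
w² = 1,970,000/√2, so w ≈ 1180.3 mm; long side = w√2 ≈ 1669.1 mm.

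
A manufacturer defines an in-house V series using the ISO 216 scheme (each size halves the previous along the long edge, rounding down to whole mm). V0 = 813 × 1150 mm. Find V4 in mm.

V1: ⌊1150/2⌋ × 813 = 575 × 813 mm
V2: ⌊813/2⌋ × 575 = 406 × 575 mm
V3: ⌊575/2⌋ × 406 = 287 × 406 mm
V4: ⌊406/2⌋ × 287 = 203 × 287 mm

203 × 287 mm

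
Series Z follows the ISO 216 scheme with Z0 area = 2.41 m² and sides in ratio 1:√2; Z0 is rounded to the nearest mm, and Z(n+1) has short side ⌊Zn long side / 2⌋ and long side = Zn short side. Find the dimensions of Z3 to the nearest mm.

Let Z0's short side be w mm. w · w√2 = 2.41 m² = 2,410,000 mm², so w ≈ 1305.4 mm and w√2 ≈ 1846.1 mm → Z0 = 1305 × 1846 mm.
Z1: ⌊1846/2⌋ × 1305 = 923 × 1305 mm
Z2: ⌊1305/2⌋ × 923 = 652 × 923 mm
Z3: ⌊923/2⌋ × 652 = 461 × 652 mm

461 × 652 mm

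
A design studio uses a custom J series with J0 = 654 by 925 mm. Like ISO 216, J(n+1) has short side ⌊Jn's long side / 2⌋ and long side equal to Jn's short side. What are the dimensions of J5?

115 × 163 mm

J1: ⌊925/2⌋ × 654 = 462 × 654 mm
J2: ⌊654/2⌋ × 462 = 327 × 462 mm
J3: ⌊462/2⌋ × 327 = 231 × 327 mm
J4: ⌊327/2⌋ × 231 = 163 × 231 mm
J5: ⌊231/2⌋ × 163 = 115 × 163 mm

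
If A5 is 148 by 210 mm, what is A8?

52 × 74 mm

A6: ⌊210/2⌋ × 148 = 105 × 148 mm
A7: ⌊148/2⌋ × 105 = 74 × 105 mm
A8: ⌊105/2⌋ × 74 = 52 × 74 mm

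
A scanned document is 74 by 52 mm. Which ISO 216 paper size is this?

Aspect ratio 74/52 ≈ 1.423 — close to the ISO √2 ≈ 1.414.
In the A-series (A0 area = 1 m²): A8 = 52 × 74 mm.

A8 (52 × 74 mm)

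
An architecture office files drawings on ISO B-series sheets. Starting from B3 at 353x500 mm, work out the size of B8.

B4: ⌊500/2⌋ × 353 = 250 × 353 mm
B5: ⌊353/2⌋ × 250 = 176 × 250 mm
B6: ⌊250/2⌋ × 176 = 125 × 176 mm
B7: ⌊176/2⌋ × 125 = 88 × 125 mm
B8: ⌊125/2⌋ × 88 = 62 × 88 mm

62 × 88 mm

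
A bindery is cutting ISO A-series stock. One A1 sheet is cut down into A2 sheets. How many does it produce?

2

Each ISO step halves the sheet: 1 × A1 → 2 × A2
From A1 to A2 is 1 halving step: 2^1 = 2.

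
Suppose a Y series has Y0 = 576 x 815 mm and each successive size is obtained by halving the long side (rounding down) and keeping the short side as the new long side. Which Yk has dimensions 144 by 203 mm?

Y4

Y0: 576 × 815 mm
Y1: 407 × 576 mm
Y2: 288 × 407 mm
Y3: 203 × 288 mm
Y4: 144 × 203 mm
Y5: 101 × 144 mm
→ matches Y4.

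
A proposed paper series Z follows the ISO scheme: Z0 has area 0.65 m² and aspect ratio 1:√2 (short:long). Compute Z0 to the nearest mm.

Let the short side be w mm. Then w · w√2 = 0.65 m² = 650,000 mm².
w² = 650,000/√2, so w ≈ 678.0 mm; long side = w√2 ≈ 958.8 mm.

678 × 959 mm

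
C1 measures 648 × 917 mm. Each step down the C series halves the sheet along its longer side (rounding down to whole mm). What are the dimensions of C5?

C2: ⌊917/2⌋ × 648 = 458 × 648 mm
C3: ⌊648/2⌋ × 458 = 324 × 458 mm
C4: ⌊458/2⌋ × 324 = 229 × 324 mm
C5: ⌊324/2⌋ × 229 = 162 × 229 mm

162 × 229 mm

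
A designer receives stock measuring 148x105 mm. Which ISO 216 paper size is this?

Aspect ratio 148/105 ≈ 1.410 — close to the ISO √2 ≈ 1.414.
In the A-series (A0 area = 1 m²): A6 = 105 × 148 mm.

A6 (105 × 148 mm)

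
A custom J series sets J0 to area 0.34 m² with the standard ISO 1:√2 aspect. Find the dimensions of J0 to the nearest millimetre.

490 × 693 mm

Let the short side be w mm. Then w · w√2 = 0.34 m² = 340,000 mm².
w² = 340,000/√2, so w ≈ 490.3 mm; long side = w√2 ≈ 693.4 mm.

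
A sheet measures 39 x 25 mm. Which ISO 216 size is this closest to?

A10 (26 × 37 mm)

Aspect ratio 39/25 ≈ 1.560 (ISO target is √2 ≈ 1.414).
In the A-series (A0 area = 1 m²): A10 = 26 × 37 mm.
Off by 3 mm total — nearest standard size.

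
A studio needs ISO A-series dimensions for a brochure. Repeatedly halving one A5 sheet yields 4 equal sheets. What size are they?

A7

4 = 2^2, so 2 halving steps.
A5 → A6 → … → A7 after 2 steps.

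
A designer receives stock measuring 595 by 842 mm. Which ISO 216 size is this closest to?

Aspect ratio 842/595 ≈ 1.415 — close to the ISO √2 ≈ 1.414.
In the A-series (A0 area = 1 m²): A1 = 594 × 841 mm.
Off by 2 mm total — nearest standard size.

A1 (594 × 841 mm)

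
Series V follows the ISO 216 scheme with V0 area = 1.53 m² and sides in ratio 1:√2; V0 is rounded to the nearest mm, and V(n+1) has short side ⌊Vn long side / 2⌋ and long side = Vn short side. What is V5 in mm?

183 × 260 mm

Let V0's short side be w mm. w · w√2 = 1.53 m² = 1,530,000 mm², so w ≈ 1040.1 mm and w√2 ≈ 1471.0 mm → V0 = 1040 × 1471 mm.
V1: ⌊1471/2⌋ × 1040 = 735 × 1040 mm
V2: ⌊1040/2⌋ × 735 = 520 × 735 mm
V3: ⌊735/2⌋ × 520 = 367 × 520 mm
V4: ⌊520/2⌋ × 367 = 260 × 367 mm
V5: ⌊367/2⌋ × 260 = 183 × 260 mm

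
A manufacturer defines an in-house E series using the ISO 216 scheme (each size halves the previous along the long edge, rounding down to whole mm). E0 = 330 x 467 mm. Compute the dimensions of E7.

E1 = 233 × 330 mm (from E0 by 1 halving).
E2: ⌊330/2⌋ × 233 = 165 × 233 mm
E3: ⌊233/2⌋ × 165 = 116 × 165 mm
E4: ⌊165/2⌋ × 116 = 82 × 116 mm
E5: ⌊116/2⌋ × 82 = 58 × 82 mm
E6: ⌊82/2⌋ × 58 = 41 × 58 mm
E7: ⌊58/2⌋ × 41 = 29 × 41 mm

29 × 41 mm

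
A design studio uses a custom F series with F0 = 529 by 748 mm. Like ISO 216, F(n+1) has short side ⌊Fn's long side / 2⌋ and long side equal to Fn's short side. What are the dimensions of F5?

93 × 132 mm

F1: ⌊748/2⌋ × 529 = 374 × 529 mm
F2: ⌊529/2⌋ × 374 = 264 × 374 mm
F3: ⌊374/2⌋ × 264 = 187 × 264 mm
F4: ⌊264/2⌋ × 187 = 132 × 187 mm
F5: ⌊187/2⌋ × 132 = 93 × 132 mm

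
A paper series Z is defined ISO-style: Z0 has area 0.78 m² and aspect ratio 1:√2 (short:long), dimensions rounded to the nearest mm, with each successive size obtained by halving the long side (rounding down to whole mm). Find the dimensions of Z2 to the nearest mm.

Let Z0's short side be w mm. w · w√2 = 0.78 m² = 780,000 mm², so w ≈ 742.7 mm and w√2 ≈ 1050.3 mm → Z0 = 743 × 1050 mm.
Z1: ⌊1050/2⌋ × 743 = 525 × 743 mm
Z2: ⌊743/2⌋ × 525 = 371 × 525 mm

371 × 525 mm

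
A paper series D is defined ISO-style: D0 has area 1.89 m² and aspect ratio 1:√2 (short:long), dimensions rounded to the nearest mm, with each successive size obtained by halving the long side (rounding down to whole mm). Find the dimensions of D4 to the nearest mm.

Let D0's short side be w mm. w · w√2 = 1.89 m² = 1,890,000 mm², so w ≈ 1156.0 mm and w√2 ≈ 1634.9 mm → D0 = 1156 × 1635 mm.
D1: ⌊1635/2⌋ × 1156 = 817 × 1156 mm
D2: ⌊1156/2⌋ × 817 = 578 × 817 mm
D3: ⌊817/2⌋ × 578 = 408 × 578 mm
D4: ⌊578/2⌋ × 408 = 289 × 408 mm

289 × 408 mm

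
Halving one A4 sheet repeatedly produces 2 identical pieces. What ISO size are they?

A5

2 = 2^1, so 1 halving step.
A4 → A5 → … → A5 after 1 step.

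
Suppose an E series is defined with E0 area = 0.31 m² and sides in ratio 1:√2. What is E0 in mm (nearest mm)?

468 × 662 mm

Let the short side be w mm. Then w · w√2 = 0.31 m² = 310,000 mm².
w² = 310,000/√2, so w ≈ 468.2 mm; long side = w√2 ≈ 662.1 mm.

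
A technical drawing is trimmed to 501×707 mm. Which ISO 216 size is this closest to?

Aspect ratio 707/501 ≈ 1.411 — close to the ISO √2 ≈ 1.414.
In the B-series (B0 = 1000 × 1414 mm): B2 = 500 × 707 mm.
Off by 1 mm total — nearest standard size.

B2 (500 × 707 mm)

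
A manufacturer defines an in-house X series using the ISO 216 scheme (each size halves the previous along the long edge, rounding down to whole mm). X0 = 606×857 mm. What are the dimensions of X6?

75 × 107 mm

X1: ⌊857/2⌋ × 606 = 428 × 606 mm
X2: ⌊606/2⌋ × 428 = 303 × 428 mm
X3: ⌊428/2⌋ × 303 = 214 × 303 mm
X4: ⌊303/2⌋ × 214 = 151 × 214 mm
X5: ⌊214/2⌋ × 151 = 107 × 151 mm
X6: ⌊151/2⌋ × 107 = 75 × 107 mm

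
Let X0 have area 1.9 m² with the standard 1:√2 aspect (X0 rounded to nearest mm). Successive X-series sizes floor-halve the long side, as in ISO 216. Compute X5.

Let X0's short side be w mm. w · w√2 = 1.9 m² = 1,900,000 mm², so w ≈ 1159.1 mm and w√2 ≈ 1639.2 mm → X0 = 1159 × 1639 mm.
X1: ⌊1639/2⌋ × 1159 = 819 × 1159 mm
X2: ⌊1159/2⌋ × 819 = 579 × 819 mm
X3: ⌊819/2⌋ × 579 = 409 × 579 mm
X4: ⌊579/2⌋ × 409 = 289 × 409 mm
X5: ⌊409/2⌋ × 289 = 204 × 289 mm

204 × 289 mm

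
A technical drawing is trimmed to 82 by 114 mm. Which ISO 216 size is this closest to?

C7 (81 × 114 mm)

Aspect ratio 114/82 ≈ 1.390 (ISO target is √2 ≈ 1.414).
In the C-series (envelope sizes, between A and B): C7 = 81 × 114 mm.
Off by 1 mm total — nearest standard size.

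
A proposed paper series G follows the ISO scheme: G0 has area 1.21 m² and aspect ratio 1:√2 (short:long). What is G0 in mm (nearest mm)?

925 × 1308 mm

Let the short side be w mm. Then w · w√2 = 1.21 m² = 1,210,000 mm².
w² = 1,210,000/√2, so w ≈ 925.0 mm; long side = w√2 ≈ 1308.1 mm.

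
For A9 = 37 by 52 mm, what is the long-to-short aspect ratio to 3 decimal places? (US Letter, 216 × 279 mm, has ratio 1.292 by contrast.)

52 / 37 = 1.405
ISO 216 targets √2 ≈ 1.414; the -0.009 deviation is from mm rounding.

1.405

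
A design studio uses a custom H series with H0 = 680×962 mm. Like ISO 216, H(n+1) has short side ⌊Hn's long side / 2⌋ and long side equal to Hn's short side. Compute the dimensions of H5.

120 × 170 mm

H1: ⌊962/2⌋ × 680 = 481 × 680 mm
H2: ⌊680/2⌋ × 481 = 340 × 481 mm
H3: ⌊481/2⌋ × 340 = 240 × 340 mm
H4: ⌊340/2⌋ × 240 = 170 × 240 mm
H5: ⌊240/2⌋ × 170 = 120 × 170 mm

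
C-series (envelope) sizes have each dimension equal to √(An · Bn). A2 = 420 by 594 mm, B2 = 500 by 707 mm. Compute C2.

458 × 648 mm

Short side: √(420 · 500) = √210000 ≈ 458.3 → 458 mm
Long side: √(594 · 707) = √419958 ≈ 648.0 → 648 mm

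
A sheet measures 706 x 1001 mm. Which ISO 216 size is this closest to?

B1 (707 × 1000 mm)

Aspect ratio 1001/706 ≈ 1.418 — close to the ISO √2 ≈ 1.414.
In the B-series (B0 = 1000 × 1414 mm): B1 = 707 × 1000 mm.
Off by 2 mm total — nearest standard size.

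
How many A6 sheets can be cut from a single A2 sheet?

A2 = 420 × 594 mm; A6 = 105 × 148 mm.
Each halving step doubles the count; 4 steps from A2 to A6.
2^4 = 16.

16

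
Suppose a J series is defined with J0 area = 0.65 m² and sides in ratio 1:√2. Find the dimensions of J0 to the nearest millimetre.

678 × 959 mm

Let the short side be w mm. Then w · w√2 = 0.65 m² = 650,000 mm².
w² = 650,000/√2, so w ≈ 678.0 mm; long side = w√2 ≈ 958.8 mm.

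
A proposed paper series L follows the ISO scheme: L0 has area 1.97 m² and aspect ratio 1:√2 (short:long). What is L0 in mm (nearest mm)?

Let the short side be w mm. Then w · w√2 = 1.97 m² = 1,970,000 mm².
w² = 1,970,000/√2, so w ≈ 1180.3 mm; long side = w√2 ≈ 1669.1 mm.

1180 × 1669 mm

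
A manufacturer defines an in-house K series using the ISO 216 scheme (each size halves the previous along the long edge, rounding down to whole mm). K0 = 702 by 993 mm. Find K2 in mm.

K1: ⌊993/2⌋ × 702 = 496 × 702 mm
K2: ⌊702/2⌋ × 496 = 351 × 496 mm

351 × 496 mm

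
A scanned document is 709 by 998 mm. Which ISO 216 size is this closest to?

B1 (707 × 1000 mm)

Aspect ratio 998/709 ≈ 1.408 — close to the ISO √2 ≈ 1.414.
In the B-series (B0 = 1000 × 1414 mm): B1 = 707 × 1000 mm.
Off by 4 mm total — nearest standard size.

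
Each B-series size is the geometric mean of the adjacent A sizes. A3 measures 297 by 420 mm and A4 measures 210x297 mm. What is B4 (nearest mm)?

Short side: √(297 · 210) = √62370 ≈ 249.7 → 250 mm
Long side: √(420 · 297) = √124740 ≈ 353.2 → 353 mm

250 × 353 mm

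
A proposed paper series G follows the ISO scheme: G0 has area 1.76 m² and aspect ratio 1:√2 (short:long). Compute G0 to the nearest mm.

1116 × 1578 mm

Let the short side be w mm. Then w · w√2 = 1.76 m² = 1,760,000 mm².
w² = 1,760,000/√2, so w ≈ 1115.6 mm; long side = w√2 ≈ 1577.7 mm.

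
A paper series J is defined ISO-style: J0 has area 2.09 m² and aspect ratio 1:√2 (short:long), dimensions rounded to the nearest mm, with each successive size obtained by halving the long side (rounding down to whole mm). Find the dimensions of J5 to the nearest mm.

Let J0's short side be w mm. w · w√2 = 2.09 m² = 2,090,000 mm², so w ≈ 1215.7 mm and w√2 ≈ 1719.2 mm → J0 = 1216 × 1719 mm.
J1: ⌊1719/2⌋ × 1216 = 859 × 1216 mm
J2: ⌊1216/2⌋ × 859 = 608 × 859 mm
J3: ⌊859/2⌋ × 608 = 429 × 608 mm
J4: ⌊608/2⌋ × 429 = 304 × 429 mm
J5: ⌊429/2⌋ × 304 = 214 × 304 mm

214 × 304 mm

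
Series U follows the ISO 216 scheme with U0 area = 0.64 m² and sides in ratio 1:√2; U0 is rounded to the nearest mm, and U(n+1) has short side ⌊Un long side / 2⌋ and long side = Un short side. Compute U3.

Let U0's short side be w mm. w · w√2 = 0.64 m² = 640,000 mm², so w ≈ 672.7 mm and w√2 ≈ 951.4 mm → U0 = 673 × 951 mm.
U1: ⌊951/2⌋ × 673 = 475 × 673 mm
U2: ⌊673/2⌋ × 475 = 336 × 475 mm
U3: ⌊475/2⌋ × 336 = 237 × 336 mm

237 × 336 mm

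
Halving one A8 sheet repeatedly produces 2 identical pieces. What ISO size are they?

A9

2 = 2^1, so 1 halving step.
A8 → A9 → … → A9 after 1 step.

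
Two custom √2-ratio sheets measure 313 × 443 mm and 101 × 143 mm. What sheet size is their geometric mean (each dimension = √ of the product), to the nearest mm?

Short side: √(313 · 101) = √31613 ≈ 177.8 → 178 mm
Long side: √(443 · 143) = √63349 ≈ 251.7 → 252 mm

178 × 252 mm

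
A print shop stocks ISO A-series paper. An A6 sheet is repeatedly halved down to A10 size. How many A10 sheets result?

16

Each ISO step halves the sheet: 1 × A6 → 2 × A7 → 4 × A8 → 8 × A9 → …
From A6 to A10 is 4 halving steps: 2^4 = 16.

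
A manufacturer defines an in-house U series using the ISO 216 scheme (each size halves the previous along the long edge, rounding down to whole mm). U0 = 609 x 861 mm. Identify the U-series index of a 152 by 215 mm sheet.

U4

U0: 609 × 861 mm
U1: 430 × 609 mm
U2: 304 × 430 mm
U3: 215 × 304 mm
U4: 152 × 215 mm
U5: 107 × 152 mm
→ matches U4.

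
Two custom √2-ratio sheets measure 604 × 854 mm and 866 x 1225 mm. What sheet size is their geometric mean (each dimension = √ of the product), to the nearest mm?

Short side: √(604 · 866) = √523064 ≈ 723.2 → 723 mm
Long side: √(854 · 1225) = √1046150 ≈ 1022.8 → 1023 mm

723 × 1023 mm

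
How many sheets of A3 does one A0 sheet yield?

Each ISO step halves the sheet: 1 × A0 → 2 × A1 → 4 × A2 → 8 × A3
From A0 to A3 is 3 halving steps: 2^3 = 8.

8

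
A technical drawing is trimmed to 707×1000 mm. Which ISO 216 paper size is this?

Aspect ratio 1000/707 ≈ 1.414 — close to the ISO √2 ≈ 1.414.
In the B-series (B0 = 1000 × 1414 mm): B1 = 707 × 1000 mm.

B1 (707 × 1000 mm)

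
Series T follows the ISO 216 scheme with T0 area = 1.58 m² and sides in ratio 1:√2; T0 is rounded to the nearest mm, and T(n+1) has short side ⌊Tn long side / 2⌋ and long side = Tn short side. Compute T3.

373 × 528 mm

Let T0's short side be w mm. w · w√2 = 1.58 m² = 1,580,000 mm², so w ≈ 1057.0 mm and w√2 ≈ 1494.8 mm → T0 = 1057 × 1495 mm.
T1: ⌊1495/2⌋ × 1057 = 747 × 1057 mm
T2: ⌊1057/2⌋ × 747 = 528 × 747 mm
T3: ⌊747/2⌋ × 528 = 373 × 528 mm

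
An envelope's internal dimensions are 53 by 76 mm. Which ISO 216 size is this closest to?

Aspect ratio 76/53 ≈ 1.434 (ISO target is √2 ≈ 1.414).
In the A-series (A0 area = 1 m²): A8 = 52 × 74 mm.
Off by 3 mm total — nearest standard size.

A8 (52 × 74 mm)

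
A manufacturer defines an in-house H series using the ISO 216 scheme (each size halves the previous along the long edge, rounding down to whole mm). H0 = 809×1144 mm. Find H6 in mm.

H1: ⌊1144/2⌋ × 809 = 572 × 809 mm
H2: ⌊809/2⌋ × 572 = 404 × 572 mm
H3: ⌊572/2⌋ × 404 = 286 × 404 mm
H4: ⌊404/2⌋ × 286 = 202 × 286 mm
H5: ⌊286/2⌋ × 202 = 143 × 202 mm
H6: ⌊202/2⌋ × 143 = 101 × 143 mm

101 × 143 mm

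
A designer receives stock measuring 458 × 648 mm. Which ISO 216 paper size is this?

Aspect ratio 648/458 ≈ 1.415 — close to the ISO √2 ≈ 1.414.
In the C-series (envelope sizes, between A and B): C2 = 458 × 648 mm.

C2 (458 × 648 mm)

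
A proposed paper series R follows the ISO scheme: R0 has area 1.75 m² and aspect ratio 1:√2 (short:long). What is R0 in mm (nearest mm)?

Let the short side be w mm. Then w · w√2 = 1.75 m² = 1,750,000 mm².
w² = 1,750,000/√2, so w ≈ 1112.4 mm; long side = w√2 ≈ 1573.2 mm.

1112 × 1573 mm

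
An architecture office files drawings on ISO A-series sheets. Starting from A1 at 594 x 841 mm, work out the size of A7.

A2: ⌊841/2⌋ × 594 = 420 × 594 mm
A3: ⌊594/2⌋ × 420 = 297 × 420 mm
A4: ⌊420/2⌋ × 297 = 210 × 297 mm
A5: ⌊297/2⌋ × 210 = 148 × 210 mm
A6: ⌊210/2⌋ × 148 = 105 × 148 mm
A7: ⌊148/2⌋ × 105 = 74 × 105 mm

74 × 105 mm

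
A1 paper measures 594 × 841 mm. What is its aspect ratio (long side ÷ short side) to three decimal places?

841 / 594 = 1.416
ISO 216 targets √2 ≈ 1.414; the +0.002 deviation is from mm rounding.

1.416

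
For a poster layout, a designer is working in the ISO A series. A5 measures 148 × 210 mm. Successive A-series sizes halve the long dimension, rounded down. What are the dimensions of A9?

A6: ⌊210/2⌋ × 148 = 105 × 148 mm
A7: ⌊148/2⌋ × 105 = 74 × 105 mm
A8: ⌊105/2⌋ × 74 = 52 × 74 mm
A9: ⌊74/2⌋ × 52 = 37 × 52 mm

37 × 52 mm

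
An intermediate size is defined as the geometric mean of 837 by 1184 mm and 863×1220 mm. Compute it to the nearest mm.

Short side: √(837 · 863) = √722331 ≈ 849.9 → 850 mm
Long side: √(1184 · 1220) = √1444480 ≈ 1201.9 → 1202 mm

850 × 1202 mm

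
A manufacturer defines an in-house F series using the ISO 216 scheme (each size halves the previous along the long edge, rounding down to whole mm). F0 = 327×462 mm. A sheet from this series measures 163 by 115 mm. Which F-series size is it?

F3

F0: 327 × 462 mm
F1: 231 × 327 mm
F2: 163 × 231 mm
F3: 115 × 163 mm
F4: 81 × 115 mm
→ matches F3.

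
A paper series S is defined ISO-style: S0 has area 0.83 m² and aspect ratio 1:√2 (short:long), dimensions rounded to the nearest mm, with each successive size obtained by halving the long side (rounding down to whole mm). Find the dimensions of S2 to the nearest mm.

383 × 541 mm

Let S0's short side be w mm. w · w√2 = 0.83 m² = 830,000 mm², so w ≈ 766.1 mm and w√2 ≈ 1083.4 mm → S0 = 766 × 1083 mm.
S1: ⌊1083/2⌋ × 766 = 541 × 766 mm
S2: ⌊766/2⌋ × 541 = 383 × 541 mm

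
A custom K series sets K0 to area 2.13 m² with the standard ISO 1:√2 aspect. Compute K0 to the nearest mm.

Let the short side be w mm. Then w · w√2 = 2.13 m² = 2,130,000 mm².
w² = 2,130,000/√2, so w ≈ 1227.2 mm; long side = w√2 ≈ 1735.6 mm.

1227 × 1736 mm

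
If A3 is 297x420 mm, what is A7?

74 × 105 mm

A4: ⌊420/2⌋ × 297 = 210 × 297 mm
A5: ⌊297/2⌋ × 210 = 148 × 210 mm
A6: ⌊210/2⌋ × 148 = 105 × 148 mm
A7: ⌊148/2⌋ × 105 = 74 × 105 mm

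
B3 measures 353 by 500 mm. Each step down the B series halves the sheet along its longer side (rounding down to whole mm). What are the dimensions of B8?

62 × 88 mm

B4: ⌊500/2⌋ × 353 = 250 × 353 mm
B5: ⌊353/2⌋ × 250 = 176 × 250 mm
B6: ⌊250/2⌋ × 176 = 125 × 176 mm
B7: ⌊176/2⌋ × 125 = 88 × 125 mm
B8: ⌊125/2⌋ × 88 = 62 × 88 mm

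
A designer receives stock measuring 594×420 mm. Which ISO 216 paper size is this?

A2 (420 × 594 mm)

Aspect ratio 594/420 ≈ 1.414 — close to the ISO √2 ≈ 1.414.
In the A-series (A0 area = 1 m²): A2 = 420 × 594 mm.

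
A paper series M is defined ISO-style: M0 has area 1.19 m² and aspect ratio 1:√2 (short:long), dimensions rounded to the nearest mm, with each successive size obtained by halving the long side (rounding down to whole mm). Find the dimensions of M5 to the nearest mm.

Let M0's short side be w mm. w · w√2 = 1.19 m² = 1,190,000 mm², so w ≈ 917.3 mm and w√2 ≈ 1297.3 mm → M0 = 917 × 1297 mm.
M1: ⌊1297/2⌋ × 917 = 648 × 917 mm
M2: ⌊917/2⌋ × 648 = 458 × 648 mm
M3: ⌊648/2⌋ × 458 = 324 × 458 mm
M4: ⌊458/2⌋ × 324 = 229 × 324 mm
M5: ⌊324/2⌋ × 229 = 162 × 229 mm

162 × 229 mm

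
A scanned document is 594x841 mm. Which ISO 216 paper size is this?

Aspect ratio 841/594 ≈ 1.416 — close to the ISO √2 ≈ 1.414.
In the A-series (A0 area = 1 m²): A1 = 594 × 841 mm.

A1 (594 × 841 mm)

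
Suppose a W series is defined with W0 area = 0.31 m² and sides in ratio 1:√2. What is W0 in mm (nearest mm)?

468 × 662 mm

Let the short side be w mm. Then w · w√2 = 0.31 m² = 310,000 mm².
w² = 310,000/√2, so w ≈ 468.2 mm; long side = w√2 ≈ 662.1 mm.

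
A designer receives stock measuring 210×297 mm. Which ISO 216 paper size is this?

Aspect ratio 297/210 ≈ 1.414 — close to the ISO √2 ≈ 1.414.
In the A-series (A0 area = 1 m²): A4 = 210 × 297 mm.

A4 (210 × 297 mm)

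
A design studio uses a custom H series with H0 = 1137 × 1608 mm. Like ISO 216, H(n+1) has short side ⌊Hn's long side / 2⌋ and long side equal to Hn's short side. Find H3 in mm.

H1: ⌊1608/2⌋ × 1137 = 804 × 1137 mm
H2: ⌊1137/2⌋ × 804 = 568 × 804 mm
H3: ⌊804/2⌋ × 568 = 402 × 568 mm

402 × 568 mm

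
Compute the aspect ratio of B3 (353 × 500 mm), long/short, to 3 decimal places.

1.416

500 / 353 = 1.416
ISO 216 targets √2 ≈ 1.414; the +0.002 deviation is from mm rounding.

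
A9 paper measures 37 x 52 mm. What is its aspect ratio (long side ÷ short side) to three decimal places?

1.405

52 / 37 = 1.405
ISO 216 targets √2 ≈ 1.414; the -0.009 deviation is from mm rounding.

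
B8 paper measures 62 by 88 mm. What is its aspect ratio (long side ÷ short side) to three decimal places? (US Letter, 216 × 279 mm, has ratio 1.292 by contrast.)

88 / 62 = 1.419
ISO 216 targets √2 ≈ 1.414; the +0.005 deviation is from mm rounding.

1.419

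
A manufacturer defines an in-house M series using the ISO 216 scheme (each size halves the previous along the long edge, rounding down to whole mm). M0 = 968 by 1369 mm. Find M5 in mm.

171 × 242 mm

M1: ⌊1369/2⌋ × 968 = 684 × 968 mm
M2: ⌊968/2⌋ × 684 = 484 × 684 mm
M3: ⌊684/2⌋ × 484 = 342 × 484 mm
M4: ⌊484/2⌋ × 342 = 242 × 342 mm
M5: ⌊342/2⌋ × 242 = 171 × 242 mm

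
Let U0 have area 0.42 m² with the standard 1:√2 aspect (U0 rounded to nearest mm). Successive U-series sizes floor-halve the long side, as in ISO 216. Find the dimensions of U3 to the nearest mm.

192 × 272 mm

Let U0's short side be w mm. w · w√2 = 0.42 m² = 420,000 mm², so w ≈ 545.0 mm and w√2 ≈ 770.7 mm → U0 = 545 × 771 mm.
U1: ⌊771/2⌋ × 545 = 385 × 545 mm
U2: ⌊545/2⌋ × 385 = 272 × 385 mm
U3: ⌊385/2⌋ × 272 = 192 × 272 mm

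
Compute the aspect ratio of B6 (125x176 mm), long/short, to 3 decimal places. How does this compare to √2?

176 / 125 = 1.408
ISO 216 targets √2 ≈ 1.414; the -0.006 deviation is from mm rounding.

1.408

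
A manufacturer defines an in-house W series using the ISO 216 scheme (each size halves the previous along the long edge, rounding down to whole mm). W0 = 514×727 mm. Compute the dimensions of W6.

64 × 90 mm

W1 = 363 × 514 mm (from W0 by 1 halving).
W2: ⌊514/2⌋ × 363 = 257 × 363 mm
W3: ⌊363/2⌋ × 257 = 181 × 257 mm
W4: ⌊257/2⌋ × 181 = 128 × 181 mm
W5: ⌊181/2⌋ × 128 = 90 × 128 mm
W6: ⌊128/2⌋ × 90 = 64 × 90 mm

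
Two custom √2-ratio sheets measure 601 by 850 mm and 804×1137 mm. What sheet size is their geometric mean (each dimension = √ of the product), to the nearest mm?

Short side: √(601 · 804) = √483204 ≈ 695.1 → 695 mm
Long side: √(850 · 1137) = √966450 ≈ 983.1 → 983 mm

695 × 983 mm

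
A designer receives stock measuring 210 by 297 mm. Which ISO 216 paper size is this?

A4 (210 × 297 mm)

Aspect ratio 297/210 ≈ 1.414 — close to the ISO √2 ≈ 1.414.
In the A-series (A0 area = 1 m²): A4 = 210 × 297 mm.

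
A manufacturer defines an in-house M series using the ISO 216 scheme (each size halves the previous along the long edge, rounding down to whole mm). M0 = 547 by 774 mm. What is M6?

M1: ⌊774/2⌋ × 547 = 387 × 547 mm
M2: ⌊547/2⌋ × 387 = 273 × 387 mm
M3: ⌊387/2⌋ × 273 = 193 × 273 mm
M4: ⌊273/2⌋ × 193 = 136 × 193 mm
M5: ⌊193/2⌋ × 136 = 96 × 136 mm
M6: ⌊136/2⌋ × 96 = 68 × 96 mm

68 × 96 mm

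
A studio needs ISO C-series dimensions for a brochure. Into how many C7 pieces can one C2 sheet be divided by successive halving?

Each ISO step halves the sheet: 1 × C2 → 2 × C3 → 4 × C4 → 8 × C5 → …
From C2 to C7 is 5 halving steps: 2^5 = 32.

32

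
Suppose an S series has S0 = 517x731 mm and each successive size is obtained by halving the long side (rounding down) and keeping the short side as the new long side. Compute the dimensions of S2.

258 × 365 mm

S1: ⌊731/2⌋ × 517 = 365 × 517 mm
S2: ⌊517/2⌋ × 365 = 258 × 365 mm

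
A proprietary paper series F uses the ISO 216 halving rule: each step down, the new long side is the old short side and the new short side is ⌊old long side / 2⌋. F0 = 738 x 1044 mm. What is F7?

F1 = 522 × 738 mm (from F0 by 1 halving).
F2: ⌊738/2⌋ × 522 = 369 × 522 mm
F3: ⌊522/2⌋ × 369 = 261 × 369 mm
F4: ⌊369/2⌋ × 261 = 184 × 261 mm
F5: ⌊261/2⌋ × 184 = 130 × 184 mm
F6: ⌊184/2⌋ × 130 = 92 × 130 mm
F7: ⌊130/2⌋ × 92 = 65 × 92 mm

65 × 92 mm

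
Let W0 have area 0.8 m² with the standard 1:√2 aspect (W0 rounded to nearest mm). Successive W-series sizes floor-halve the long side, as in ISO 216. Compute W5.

133 × 188 mm

Let W0's short side be w mm. w · w√2 = 0.8 m² = 800,000 mm², so w ≈ 752.1 mm and w√2 ≈ 1063.7 mm → W0 = 752 × 1064 mm.
W1: ⌊1064/2⌋ × 752 = 532 × 752 mm
W2: ⌊752/2⌋ × 532 = 376 × 532 mm
W3: ⌊532/2⌋ × 376 = 266 × 376 mm
W4: ⌊376/2⌋ × 266 = 188 × 266 mm
W5: ⌊266/2⌋ × 188 = 133 × 188 mm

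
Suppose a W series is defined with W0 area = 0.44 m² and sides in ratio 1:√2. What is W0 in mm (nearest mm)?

Let the short side be w mm. Then w · w√2 = 0.44 m² = 440,000 mm².
w² = 440,000/√2, so w ≈ 557.8 mm; long side = w√2 ≈ 788.8 mm.

558 × 789 mm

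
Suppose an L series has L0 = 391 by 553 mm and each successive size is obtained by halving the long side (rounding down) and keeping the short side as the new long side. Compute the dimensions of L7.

34 × 48 mm

L1 = 276 × 391 mm (from L0 by 1 halving).
L2: ⌊391/2⌋ × 276 = 195 × 276 mm
L3: ⌊276/2⌋ × 195 = 138 × 195 mm
L4: ⌊195/2⌋ × 138 = 97 × 138 mm
L5: ⌊138/2⌋ × 97 = 69 × 97 mm
L6: ⌊97/2⌋ × 69 = 48 × 69 mm
L7: ⌊69/2⌋ × 48 = 34 × 48 mm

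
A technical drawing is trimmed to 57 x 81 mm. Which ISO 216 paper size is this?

C8 (57 × 81 mm)

Aspect ratio 81/57 ≈ 1.421 — close to the ISO √2 ≈ 1.414.
In the C-series (envelope sizes, between A and B): C8 = 57 × 81 mm.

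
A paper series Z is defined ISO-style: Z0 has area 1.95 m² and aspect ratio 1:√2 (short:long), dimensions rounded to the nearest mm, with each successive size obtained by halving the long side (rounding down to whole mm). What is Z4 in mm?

Let Z0's short side be w mm. w · w√2 = 1.95 m² = 1,950,000 mm², so w ≈ 1174.2 mm and w√2 ≈ 1660.6 mm → Z0 = 1174 × 1661 mm.
Z1: ⌊1661/2⌋ × 1174 = 830 × 1174 mm
Z2: ⌊1174/2⌋ × 830 = 587 × 830 mm
Z3: ⌊830/2⌋ × 587 = 415 × 587 mm
Z4: ⌊587/2⌋ × 415 = 293 × 415 mm

293 × 415 mm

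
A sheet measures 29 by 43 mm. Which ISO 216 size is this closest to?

Aspect ratio 43/29 ≈ 1.483 (ISO target is √2 ≈ 1.414).
In the B-series (B0 = 1000 × 1414 mm): B10 = 31 × 44 mm.
Off by 3 mm total — nearest standard size.

B10 (31 × 44 mm)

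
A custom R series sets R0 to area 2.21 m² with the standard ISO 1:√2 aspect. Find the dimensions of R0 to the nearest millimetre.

Let the short side be w mm. Then w · w√2 = 2.21 m² = 2,210,000 mm².
w² = 2,210,000/√2, so w ≈ 1250.1 mm; long side = w√2 ≈ 1767.9 mm.

1250 × 1768 mm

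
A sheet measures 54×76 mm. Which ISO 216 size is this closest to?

A8 (52 × 74 mm)

Aspect ratio 76/54 ≈ 1.407 — close to the ISO √2 ≈ 1.414.
In the A-series (A0 area = 1 m²): A8 = 52 × 74 mm.
Off by 4 mm total — nearest standard size.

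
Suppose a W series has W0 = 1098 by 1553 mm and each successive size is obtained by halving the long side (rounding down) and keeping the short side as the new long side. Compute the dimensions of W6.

W1: ⌊1553/2⌋ × 1098 = 776 × 1098 mm
W2: ⌊1098/2⌋ × 776 = 549 × 776 mm
W3: ⌊776/2⌋ × 549 = 388 × 549 mm
W4: ⌊549/2⌋ × 388 = 274 × 388 mm
W5: ⌊388/2⌋ × 274 = 194 × 274 mm
W6: ⌊274/2⌋ × 194 = 137 × 194 mm

137 × 194 mm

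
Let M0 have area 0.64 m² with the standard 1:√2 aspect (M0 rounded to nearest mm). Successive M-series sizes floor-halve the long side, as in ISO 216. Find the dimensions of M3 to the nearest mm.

Let M0's short side be w mm. w · w√2 = 0.64 m² = 640,000 mm², so w ≈ 672.7 mm and w√2 ≈ 951.4 mm → M0 = 673 × 951 mm.
M1: ⌊951/2⌋ × 673 = 475 × 673 mm
M2: ⌊673/2⌋ × 475 = 336 × 475 mm
M3: ⌊475/2⌋ × 336 = 237 × 336 mm

237 × 336 mm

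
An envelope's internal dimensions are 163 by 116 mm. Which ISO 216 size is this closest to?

C6 (114 × 162 mm)

Aspect ratio 163/116 ≈ 1.405 — close to the ISO √2 ≈ 1.414.
In the C-series (envelope sizes, between A and B): C6 = 114 × 162 mm.
Off by 3 mm total — nearest standard size.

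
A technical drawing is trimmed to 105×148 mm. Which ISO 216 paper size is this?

Aspect ratio 148/105 ≈ 1.410 — close to the ISO √2 ≈ 1.414.
In the A-series (A0 area = 1 m²): A6 = 105 × 148 mm.

A6 (105 × 148 mm)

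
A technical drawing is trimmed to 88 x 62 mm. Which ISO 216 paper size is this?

B8 (62 × 88 mm)

Aspect ratio 88/62 ≈ 1.419 — close to the ISO √2 ≈ 1.414.
In the B-series (B0 = 1000 × 1414 mm): B8 = 62 × 88 mm.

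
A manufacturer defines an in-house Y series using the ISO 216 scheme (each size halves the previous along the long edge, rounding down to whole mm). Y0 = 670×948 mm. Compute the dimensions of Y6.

Y1: ⌊948/2⌋ × 670 = 474 × 670 mm
Y2: ⌊670/2⌋ × 474 = 335 × 474 mm
Y3: ⌊474/2⌋ × 335 = 237 × 335 mm
Y4: ⌊335/2⌋ × 237 = 167 × 237 mm
Y5: ⌊237/2⌋ × 167 = 118 × 167 mm
Y6: ⌊167/2⌋ × 118 = 83 × 118 mm

83 × 118 mm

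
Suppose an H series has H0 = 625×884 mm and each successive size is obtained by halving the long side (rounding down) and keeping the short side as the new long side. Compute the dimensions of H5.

H1: ⌊884/2⌋ × 625 = 442 × 625 mm
H2: ⌊625/2⌋ × 442 = 312 × 442 mm
H3: ⌊442/2⌋ × 312 = 221 × 312 mm
H4: ⌊312/2⌋ × 221 = 156 × 221 mm
H5: ⌊221/2⌋ × 156 = 110 × 156 mm

110 × 156 mm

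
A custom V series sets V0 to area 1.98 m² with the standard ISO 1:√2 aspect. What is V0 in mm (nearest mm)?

Let the short side be w mm. Then w · w√2 = 1.98 m² = 1,980,000 mm².
w² = 1,980,000/√2, so w ≈ 1183.2 mm; long side = w√2 ≈ 1673.4 mm.

1183 × 1673 mm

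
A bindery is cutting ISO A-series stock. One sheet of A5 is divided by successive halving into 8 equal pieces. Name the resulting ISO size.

8 = 2^3, so 3 halving steps.
A5 → A6 → … → A8 after 3 steps.

A8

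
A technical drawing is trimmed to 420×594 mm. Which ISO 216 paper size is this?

Aspect ratio 594/420 ≈ 1.414 — close to the ISO √2 ≈ 1.414.
In the A-series (A0 area = 1 m²): A2 = 420 × 594 mm.

A2 (420 × 594 mm)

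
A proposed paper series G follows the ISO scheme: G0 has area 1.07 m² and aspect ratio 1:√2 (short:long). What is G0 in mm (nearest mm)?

870 × 1230 mm

Let the short side be w mm. Then w · w√2 = 1.07 m² = 1,070,000 mm².
w² = 1,070,000/√2, so w ≈ 869.8 mm; long side = w√2 ≈ 1230.1 mm.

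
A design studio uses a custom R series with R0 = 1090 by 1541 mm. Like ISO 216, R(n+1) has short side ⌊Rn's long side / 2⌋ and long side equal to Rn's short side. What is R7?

96 × 136 mm

R1 = 770 × 1090 mm (from R0 by 1 halving).
R2: ⌊1090/2⌋ × 770 = 545 × 770 mm
R3: ⌊770/2⌋ × 545 = 385 × 545 mm
R4: ⌊545/2⌋ × 385 = 272 × 385 mm
R5: ⌊385/2⌋ × 272 = 192 × 272 mm
R6: ⌊272/2⌋ × 192 = 136 × 192 mm
R7: ⌊192/2⌋ × 136 = 96 × 136 mm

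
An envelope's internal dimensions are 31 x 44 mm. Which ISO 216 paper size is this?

Aspect ratio 44/31 ≈ 1.419 — close to the ISO √2 ≈ 1.414.
In the B-series (B0 = 1000 × 1414 mm): B10 = 31 × 44 mm.

B10 (31 × 44 mm)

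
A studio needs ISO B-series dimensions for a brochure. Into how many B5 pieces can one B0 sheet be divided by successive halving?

32

Each ISO step halves the sheet: 1 × B0 → 2 × B1 → 4 × B2 → 8 × B3 → …
From B0 to B5 is 5 halving steps: 2^5 = 32.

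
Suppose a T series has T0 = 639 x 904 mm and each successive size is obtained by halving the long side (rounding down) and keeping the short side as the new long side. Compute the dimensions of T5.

T1: ⌊904/2⌋ × 639 = 452 × 639 mm
T2: ⌊639/2⌋ × 452 = 319 × 452 mm
T3: ⌊452/2⌋ × 319 = 226 × 319 mm
T4: ⌊319/2⌋ × 226 = 159 × 226 mm
T5: ⌊226/2⌋ × 159 = 113 × 159 mm

113 × 159 mm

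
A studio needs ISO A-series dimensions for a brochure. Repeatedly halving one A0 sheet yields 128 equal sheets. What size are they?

128 = 2^7, so 7 halving steps.
A0 → A1 → … → A7 after 7 steps.

A7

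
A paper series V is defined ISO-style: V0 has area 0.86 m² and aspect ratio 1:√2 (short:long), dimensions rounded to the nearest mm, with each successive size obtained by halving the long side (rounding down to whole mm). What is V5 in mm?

137 × 195 mm

Let V0's short side be w mm. w · w√2 = 0.86 m² = 860,000 mm², so w ≈ 779.8 mm and w√2 ≈ 1102.8 mm → V0 = 780 × 1103 mm.
V1: ⌊1103/2⌋ × 780 = 551 × 780 mm
V2: ⌊780/2⌋ × 551 = 390 × 551 mm
V3: ⌊551/2⌋ × 390 = 275 × 390 mm
V4: ⌊390/2⌋ × 275 = 195 × 275 mm
V5: ⌊275/2⌋ × 195 = 137 × 195 mm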